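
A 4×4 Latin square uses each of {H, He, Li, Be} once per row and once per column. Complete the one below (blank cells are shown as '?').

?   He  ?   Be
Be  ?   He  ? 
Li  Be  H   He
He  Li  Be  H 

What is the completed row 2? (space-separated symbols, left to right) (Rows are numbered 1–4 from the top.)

(r1,c1) = H
(r1,c3) = Li
(r2,c2) = H
(r2,c4) = Li

Be H He Li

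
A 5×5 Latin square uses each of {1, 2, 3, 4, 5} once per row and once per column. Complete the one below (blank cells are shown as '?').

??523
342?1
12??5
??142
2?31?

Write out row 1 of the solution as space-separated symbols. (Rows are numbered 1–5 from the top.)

4 1 5 2 3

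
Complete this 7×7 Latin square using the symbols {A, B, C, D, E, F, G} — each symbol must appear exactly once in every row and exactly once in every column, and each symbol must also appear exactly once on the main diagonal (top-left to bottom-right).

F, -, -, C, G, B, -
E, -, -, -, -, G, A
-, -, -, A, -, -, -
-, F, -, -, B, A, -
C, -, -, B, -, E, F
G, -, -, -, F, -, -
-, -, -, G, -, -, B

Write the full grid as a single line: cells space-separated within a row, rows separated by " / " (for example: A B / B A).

Cell (r4,c1): row 4 has {A,B,F}; column 1 has {C,E,F,G} → D.
Cell (r4,c4): row 4 has {A,B,D,F}; column 4 has {A,B,C,G}; the diagonal has {B,F} → E.
Cell (r6,c4): row 6 has {F,G}; column 4 has {A,B,C,E,G} → D.
Cell (r6,c6): row 6 has {D,F,G}; column 6 has {A,B,E,G}; the diagonal has {B,E,F} → C.
Cell (r6,c7): row 6 has {C,D,F,G}; column 7 has {A,B,F} → E.
Cell (r7,c1): row 7 has {B,G}; column 1 has {C,D,E,F,G} → A.
Cell (r1,c7): row 1 has {B,C,F,G}; column 7 has {A,B,E,F} → D.
Cell (r2,c2): row 2 has {A,E,G}; column 2 has {F}; the diagonal has {B,C,E,F} → D.
Cell (r2,c4): row 2 has {A,D,E,G}; column 4 has {A,B,C,D,E,G} → F.
Cell (r2,c5): row 2 has {A,D,E,F,G}; column 5 has {B,F,G} → C.
Cell (r3,c1): row 3 has {A}; column 1 has {A,C,D,E,F,G} → B.
Cell (r3,c3): row 3 has {A,B}; column 3 is empty so far; the diagonal has {B,C,D,E,F} → G.
Cell (r3,c7): row 3 has {A,B,G}; column 7 has {A,B,D,E,F} → C.
Cell (r4,c3): row 4 has {A,B,D,E,F}; column 3 has {G} → C.
Cell (r4,c7): row 4 has {A,B,C,D,E,F}; column 7 has {A,B,C,D,E,F} → G.
Cell (r5,c5): row 5 has {B,C,E,F}; column 5 has {B,C,F,G}; the diagonal has {B,C,D,E,F,G} → A.
Cell (r2,c3): row 2 has {A,C,D,E,F,G}; column 3 has {C,G} → B.
Cell (r3,c2): row 3 has {A,B,C,G}; column 2 has {D,F} → E.
Cell (r3,c5): row 3 has {A,B,C,E,G}; column 5 has {A,B,C,F,G} → D.
Cell (r3,c6): row 3 has {A,B,C,D,E,G}; column 6 has {A,B,C,E,G} → F.
Cell (r5,c2): row 5 has {A,B,C,E,F}; column 2 has {D,E,F} → G.
Cell (r5,c3): row 5 has {A,B,C,E,F,G}; column 3 has {B,C,G} → D.
Cell (r6,c3): row 6 has {C,D,E,F,G}; column 3 has {B,C,D,G} → A.
Cell (r7,c2): row 7 has {A,B,G}; column 2 has {D,E,F,G} → C.
Cell (r7,c5): row 7 has {A,B,C,G}; column 5 has {A,B,C,D,F,G} → E.
Cell (r7,c6): row 7 has {A,B,C,E,G}; column 6 has {A,B,C,E,F,G} → D.
Cell (r1,c2): row 1 has {B,C,D,F,G}; column 2 has {C,D,E,F,G} → A.
Cell (r1,c3): row 1 has {A,B,C,D,F,G}; column 3 has {A,B,C,D,G} → E.
Cell (r6,c2): row 6 has {A,C,D,E,F,G}; column 2 has {A,C,D,E,F,G} → B.
Cell (r7,c3): row 7 has {A,B,C,D,E,G}; column 3 has {A,B,C,D,E,G} → F.

F A E C G B D / E D B F C G A / B E G A D F C / D F C E B A G / C G D B A E F / G B A D F C E / A C F G E D B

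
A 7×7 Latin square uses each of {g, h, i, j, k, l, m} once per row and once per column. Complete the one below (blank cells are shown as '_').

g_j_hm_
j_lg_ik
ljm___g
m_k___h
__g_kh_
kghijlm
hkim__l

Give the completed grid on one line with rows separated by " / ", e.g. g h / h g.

g l j k h m i / j h l g m i k / l j m h i k g / m i k j l g h / i m g l k h j / k g h i j l m / h k i m g j l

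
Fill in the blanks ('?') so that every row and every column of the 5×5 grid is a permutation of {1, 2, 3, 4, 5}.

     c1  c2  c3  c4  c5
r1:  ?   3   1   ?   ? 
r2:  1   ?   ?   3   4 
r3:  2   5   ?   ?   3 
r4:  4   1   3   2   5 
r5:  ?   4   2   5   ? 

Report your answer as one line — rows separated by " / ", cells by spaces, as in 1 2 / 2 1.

(r1,c1): row 1 has {1,3}; column 1 has {1,2,4}, so it must be 5.
(r1,c4): row 1 has {1,3,5}; column 4 has {2,3,5}, so it must be 4.
(r1,c5): row 1 has {1,3,4,5}; column 5 has {3,4,5}, so it must be 2.
(r2,c2): row 2 has {1,3,4}; column 2 has {1,3,4,5}, so it must be 2.
(r2,c3): row 2 has {1,2,3,4}; column 3 has {1,2,3}, so it must be 5.
(r3,c3): row 3 has {2,3,5}; column 3 has {1,2,3,5}, so it must be 4.
(r3,c4): row 3 has {2,3,4,5}; column 4 has {2,3,4,5}, so it must be 1.
(r5,c1): row 5 has {2,4,5}; column 1 has {1,2,4,5}, so it must be 3.
(r5,c5): row 5 has {2,3,4,5}; column 5 has {2,3,4,5}, so it must be 1.

5 3 1 4 2 / 1 2 5 3 4 / 2 5 4 1 3 / 4 1 3 2 5 / 3 4 2 5 1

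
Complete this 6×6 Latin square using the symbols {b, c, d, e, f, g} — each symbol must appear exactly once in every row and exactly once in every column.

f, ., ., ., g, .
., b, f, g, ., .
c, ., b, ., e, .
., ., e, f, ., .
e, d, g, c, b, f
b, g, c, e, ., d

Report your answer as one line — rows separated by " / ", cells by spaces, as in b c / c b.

f e d b g c / d b f g c e / c f b d e g / g c e f d b / e d g c b f / b g c e f d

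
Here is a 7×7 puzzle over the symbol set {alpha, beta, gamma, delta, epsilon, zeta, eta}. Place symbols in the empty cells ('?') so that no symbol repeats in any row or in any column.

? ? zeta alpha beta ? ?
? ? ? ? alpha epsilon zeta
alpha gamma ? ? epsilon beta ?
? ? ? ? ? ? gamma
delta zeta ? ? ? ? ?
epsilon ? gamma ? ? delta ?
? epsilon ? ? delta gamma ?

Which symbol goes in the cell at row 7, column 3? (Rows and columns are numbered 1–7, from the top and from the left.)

alpha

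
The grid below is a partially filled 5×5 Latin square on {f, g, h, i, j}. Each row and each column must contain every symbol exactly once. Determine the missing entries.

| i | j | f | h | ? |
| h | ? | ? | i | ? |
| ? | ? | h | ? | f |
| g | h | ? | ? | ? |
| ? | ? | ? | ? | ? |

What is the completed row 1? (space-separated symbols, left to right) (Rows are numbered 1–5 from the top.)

i j f h g

(r1,c5) = g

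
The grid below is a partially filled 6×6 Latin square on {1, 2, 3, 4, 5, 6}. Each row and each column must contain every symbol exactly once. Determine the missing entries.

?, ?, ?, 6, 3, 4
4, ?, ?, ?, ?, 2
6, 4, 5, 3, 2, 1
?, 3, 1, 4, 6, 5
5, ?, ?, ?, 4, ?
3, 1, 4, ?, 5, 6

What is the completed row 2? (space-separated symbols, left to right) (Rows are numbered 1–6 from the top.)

At row 1, column 3: row 1 has {3,4,6}; column 3 has {1,4,5}; that leaves 2.
At row 2, column 5: row 2 has {2,4}; column 5 has {2,3,4,5,6}; that leaves 1.
At row 4, column 1: row 4 has {1,3,4,5,6}; column 1 has {3,4,5,6}; that leaves 2.
At row 5, column 6: row 5 has {4,5}; column 6 has {1,2,4,5,6}; that leaves 3.
At row 6, column 4: row 6 has {1,3,4,5,6}; column 4 has {3,4,6}; that leaves 2.
At row 1, column 1: row 1 has {2,3,4,6}; column 1 has {2,3,4,5,6}; that leaves 1.
At row 1, column 2: row 1 has {1,2,3,4,6}; column 2 has {1,3,4}; that leaves 5.
At row 2, column 2: row 2 has {1,2,4}; column 2 has {1,3,4,5}; that leaves 6.
At row 2, column 3: row 2 has {1,2,4,6}; column 3 has {1,2,4,5}; that leaves 3.
At row 2, column 4: row 2 has {1,2,3,4,6}; column 4 has {2,3,4,6}; that leaves 5.

4 6 3 5 1 2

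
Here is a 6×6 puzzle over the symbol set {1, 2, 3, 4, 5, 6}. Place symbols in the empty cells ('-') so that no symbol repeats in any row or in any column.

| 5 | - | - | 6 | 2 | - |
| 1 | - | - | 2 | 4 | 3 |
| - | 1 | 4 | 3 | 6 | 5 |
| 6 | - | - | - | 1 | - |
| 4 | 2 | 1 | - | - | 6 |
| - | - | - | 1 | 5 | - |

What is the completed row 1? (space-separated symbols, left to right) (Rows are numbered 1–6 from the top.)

5 4 3 6 2 1

(r1,c3) = 3
(r3,c1) = 2
(r5,c4) = 5
(r5,c5) = 3
(r6,c1) = 3
(r1,c2) = 4
(r1,c6) = 1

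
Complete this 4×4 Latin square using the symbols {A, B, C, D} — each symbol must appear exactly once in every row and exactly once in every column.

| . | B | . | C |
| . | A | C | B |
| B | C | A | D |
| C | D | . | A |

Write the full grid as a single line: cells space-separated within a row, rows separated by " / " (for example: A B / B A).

A B D C / D A C B / B C A D / C D B A

At row 1, column 3: row 1 has {B,C}; column 3 has {A,C}; that leaves D.
At row 2, column 1: row 2 has {A,B,C}; column 1 has {B,C}; that leaves D.
At row 4, column 3: row 4 has {A,C,D}; column 3 has {A,C,D}; that leaves B.
At row 1, column 1: row 1 has {B,C,D}; column 1 has {B,C,D}; that leaves A.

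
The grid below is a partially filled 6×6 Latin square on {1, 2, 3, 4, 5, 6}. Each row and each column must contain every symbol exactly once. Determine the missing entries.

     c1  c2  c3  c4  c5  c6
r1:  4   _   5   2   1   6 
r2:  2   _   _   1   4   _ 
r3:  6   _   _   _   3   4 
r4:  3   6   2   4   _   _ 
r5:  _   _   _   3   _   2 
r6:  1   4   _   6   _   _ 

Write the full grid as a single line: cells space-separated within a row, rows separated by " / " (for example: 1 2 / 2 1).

4 3 5 2 1 6 / 2 5 6 1 4 3 / 6 2 1 5 3 4 / 3 6 2 4 5 1 / 5 1 4 3 6 2 / 1 4 3 6 2 5

Cell (r1,c2): row 1 has {1,2,4,5,6}; column 2 has {4,6} → 3.
Cell (r2,c2): row 2 has {1,2,4}; column 2 has {3,4,6} → 5.
Cell (r2,c6): row 2 has {1,2,4,5}; column 6 has {2,4,6} → 3.
Cell (r3,c3): row 3 has {3,4,6}; column 3 has {2,5} → 1.
Cell (r3,c4): row 3 has {1,3,4,6}; column 4 has {1,2,3,4,6} → 5.
Cell (r4,c5): row 4 has {2,3,4,6}; column 5 has {1,3,4} → 5.
Cell (r4,c6): row 4 has {2,3,4,5,6}; column 6 has {2,3,4,6} → 1.
Cell (r5,c1): row 5 has {2,3}; column 1 has {1,2,3,4,6} → 5.
Cell (r5,c2): row 5 has {2,3,5}; column 2 has {3,4,5,6} → 1.
Cell (r5,c5): row 5 has {1,2,3,5}; column 5 has {1,3,4,5} → 6.
Cell (r6,c3): row 6 has {1,4,6}; column 3 has {1,2,5} → 3.
Cell (r6,c5): row 6 has {1,3,4,6}; column 5 has {1,3,4,5,6} → 2.
Cell (r6,c6): row 6 has {1,2,3,4,6}; column 6 has {1,2,3,4,6} → 5.
Cell (r2,c3): row 2 has {1,2,3,4,5}; column 3 has {1,2,3,5} → 6.
Cell (r3,c2): row 3 has {1,3,4,5,6}; column 2 has {1,3,4,5,6} → 2.
Cell (r5,c3): row 5 has {1,2,3,5,6}; column 3 has {1,2,3,5,6} → 4.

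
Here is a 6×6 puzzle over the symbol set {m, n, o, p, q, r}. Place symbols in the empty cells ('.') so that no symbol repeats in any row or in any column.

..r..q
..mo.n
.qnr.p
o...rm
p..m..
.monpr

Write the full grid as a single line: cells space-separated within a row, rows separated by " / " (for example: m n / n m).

(r1,c4) = p
(r2,c5) = q
(r3,c1) = m
(r3,c5) = o
(r4,c4) = q
(r5,c3) = q
(r5,c5) = n
(r5,c6) = o
(r6,c1) = q
(r1,c1) = n
(r1,c2) = o
(r1,c5) = m
(r2,c1) = r
(r2,c2) = p
(r4,c2) = n
(r4,c3) = p
(r5,c2) = r

n o r p m q / r p m o q n / m q n r o p / o n p q r m / p r q m n o / q m o n p r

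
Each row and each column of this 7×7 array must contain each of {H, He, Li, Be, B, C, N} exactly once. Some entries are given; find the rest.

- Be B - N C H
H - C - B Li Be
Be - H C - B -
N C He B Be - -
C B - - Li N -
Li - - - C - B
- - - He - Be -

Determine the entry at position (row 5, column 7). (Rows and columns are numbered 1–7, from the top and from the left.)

At row 1, column 1: row 1 has {H,Be,B,C,N}; column 1 has {H,Li,Be,C,N}; that leaves He.
At row 1, column 4: row 1 has {H,He,Be,B,C,N}; column 4 has {He,B,C}; that leaves Li.
At row 2, column 4: row 2 has {H,Li,Be,B,C}; column 4 has {He,Li,B,C}; that leaves N.
At row 3, column 5: row 3 has {H,Be,B,C}; column 5 has {Li,Be,B,C,N}; that leaves He.
At row 4, column 6: row 4 has {He,Be,B,C,N}; column 6 has {Li,Be,B,C,N}; that leaves H.
At row 4, column 7: row 4 has {H,He,Be,B,C,N}; column 7 has {H,Be,B}; that leaves Li.
At row 5, column 3: row 5 has {Li,B,C,N}; column 3 has {H,He,B,C}; that leaves Be.
At row 5, column 4: row 5 has {Li,Be,B,C,N}; column 4 has {He,Li,B,C,N}; that leaves H.
At row 5, column 7: row 5 has {H,Li,Be,B,C,N}; column 7 has {H,Li,Be,B}; that leaves He.

He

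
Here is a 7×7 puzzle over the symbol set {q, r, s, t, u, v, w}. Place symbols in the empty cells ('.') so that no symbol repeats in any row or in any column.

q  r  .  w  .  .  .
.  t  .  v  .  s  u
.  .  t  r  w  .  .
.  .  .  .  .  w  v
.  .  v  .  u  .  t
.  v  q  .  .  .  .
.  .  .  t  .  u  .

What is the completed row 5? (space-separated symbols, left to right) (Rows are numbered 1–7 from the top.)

Cell (r1,c7): row 1 has {q,r,w}; column 7 has {t,u,v} → s.
Cell (r3,c7): row 3 has {r,t,w}; column 7 has {s,t,u,v} → q.
Cell (r1,c3): row 1 has {q,r,s,w}; column 3 has {q,t,v} → u.
Cell (r3,c6): row 3 has {q,r,t,w}; column 6 has {s,u,w} → v.
Cell (r1,c6): row 1 has {q,r,s,u,w}; column 6 has {s,u,v,w} → t.
Cell (r6,c6): row 6 has {q,v}; column 6 has {s,t,u,v,w} → r.
Cell (r6,c7): row 6 has {q,r,v}; column 7 has {q,s,t,u,v} → w.
Cell (r7,c7): row 7 has {t,u}; column 7 has {q,s,t,u,v,w} → r.
Cell (r1,c5): row 1 has {q,r,s,t,u,w}; column 5 has {u,w} → v.
Cell (r5,c6): row 5 has {t,u,v}; column 6 has {r,s,t,u,v,w} → q.
Cell (r5,c4): row 5 has {q,t,u,v}; column 4 has {r,t,v,w} → s.
Cell (r6,c4): row 6 has {q,r,v,w}; column 4 has {r,s,t,v,w} → u.
Cell (r4,c4): row 4 has {v,w}; column 4 has {r,s,t,u,v,w} → q.
Cell (r5,c2): row 5 has {q,s,t,u,v}; column 2 has {r,t,v} → w.
Cell (r5,c1): row 5 has {q,s,t,u,v,w}; column 1 has {q} → r.

r w v s u q t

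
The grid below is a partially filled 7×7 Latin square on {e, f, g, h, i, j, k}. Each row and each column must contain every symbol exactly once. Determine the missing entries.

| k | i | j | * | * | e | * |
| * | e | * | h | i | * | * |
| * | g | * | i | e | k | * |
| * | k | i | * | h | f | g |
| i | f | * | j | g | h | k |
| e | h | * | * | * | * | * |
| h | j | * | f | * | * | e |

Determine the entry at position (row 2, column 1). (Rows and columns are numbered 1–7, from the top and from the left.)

g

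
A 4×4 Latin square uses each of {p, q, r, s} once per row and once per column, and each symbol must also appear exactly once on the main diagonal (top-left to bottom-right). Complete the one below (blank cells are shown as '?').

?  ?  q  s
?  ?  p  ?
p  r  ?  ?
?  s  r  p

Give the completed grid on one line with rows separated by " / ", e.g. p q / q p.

r p q s / s q p r / p r s q / q s r p

(r1,c1): row 1 has {q,s}; column 1 has {p}; the diagonal has {p}, so it must be r.
(r1,c2): row 1 has {q,r,s}; column 2 has {r,s}, so it must be p.
(r2,c2): row 2 has {p}; column 2 has {p,r,s}; the diagonal has {p,r}, so it must be q.
(r2,c4): row 2 has {p,q}; column 4 has {p,s}, so it must be r.
(r3,c3): row 3 has {p,r}; column 3 has {p,q,r}; the diagonal has {p,q,r}, so it must be s.
(r3,c4): row 3 has {p,r,s}; column 4 has {p,r,s}, so it must be q.
(r4,c1): row 4 has {p,r,s}; column 1 has {p,r}, so it must be q.
(r2,c1): row 2 has {p,q,r}; column 1 has {p,q,r}, so it must be s.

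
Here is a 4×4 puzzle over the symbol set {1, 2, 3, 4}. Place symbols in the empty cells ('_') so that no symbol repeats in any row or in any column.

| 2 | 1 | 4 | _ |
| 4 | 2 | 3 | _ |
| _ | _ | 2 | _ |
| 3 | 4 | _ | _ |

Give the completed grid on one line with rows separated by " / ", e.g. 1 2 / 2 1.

2 1 4 3 / 4 2 3 1 / 1 3 2 4 / 3 4 1 2

row 1 has {1,2,4}; column 4 is empty so far — only 3 is left for (r1,c4).
row 2 has {2,3,4}; column 4 has {3} — only 1 is left for (r2,c4).
row 3 has {2}; column 1 has {2,3,4} — only 1 is left for (r3,c1).
row 3 has {1,2}; column 2 has {1,2,4} — only 3 is left for (r3,c2).
row 3 has {1,2,3}; column 4 has {1,3} — only 4 is left for (r3,c4).
row 4 has {3,4}; column 3 has {2,3,4} — only 1 is left for (r4,c3).
row 4 has {1,3,4}; column 4 has {1,3,4} — only 2 is left for (r4,c4).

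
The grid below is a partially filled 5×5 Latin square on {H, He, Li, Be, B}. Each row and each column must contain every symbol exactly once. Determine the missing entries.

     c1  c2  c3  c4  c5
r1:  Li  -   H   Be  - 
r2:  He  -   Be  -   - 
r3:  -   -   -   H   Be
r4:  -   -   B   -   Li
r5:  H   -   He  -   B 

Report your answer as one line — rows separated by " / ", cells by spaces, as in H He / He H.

(r1,c5) = He
(r2,c5) = H
(r3,c1) = B
(r3,c3) = Li
(r4,c1) = Be
(r4,c4) = He
(r5,c4) = Li
(r1,c2) = B
(r2,c2) = Li
(r2,c4) = B
(r3,c2) = He
(r4,c2) = H
(r5,c2) = Be

Li B H Be He / He Li Be B H / B He Li H Be / Be H B He Li / H Be He Li B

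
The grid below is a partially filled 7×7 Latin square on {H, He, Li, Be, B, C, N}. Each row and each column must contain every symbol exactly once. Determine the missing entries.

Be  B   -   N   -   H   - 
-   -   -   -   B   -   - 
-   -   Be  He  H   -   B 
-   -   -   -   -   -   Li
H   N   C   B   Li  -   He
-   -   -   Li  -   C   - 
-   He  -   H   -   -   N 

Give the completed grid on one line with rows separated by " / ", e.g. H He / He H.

Be B Li N He H C / N Li H C B He Be / Li C Be He H N B / He H N Be C B Li / H N C B Li Be He / B Be He Li N C H / C He B H Be Li N

(r1,c7) = C
(r5,c6) = Be
(r1,c5) = He
(r1,c3) = Li
(r7,c3) = B
(r7,c6) = Li
(r3,c6) = N
(r7,c1) = C
(r7,c5) = Be
(r2,c6) = He
(r3,c1) = Li
(r3,c2) = C
(r4,c6) = B
(r6,c5) = N
(r2,c1) = N
(r2,c3) = H
(r2,c7) = Be
(r4,c1) = He
(r4,c3) = N
(r4,c5) = C
(r6,c1) = B
(r6,c3) = He
(r6,c7) = H
(r2,c2) = Li
(r2,c4) = C
(r4,c4) = Be
(r6,c2) = Be
(r4,c2) = H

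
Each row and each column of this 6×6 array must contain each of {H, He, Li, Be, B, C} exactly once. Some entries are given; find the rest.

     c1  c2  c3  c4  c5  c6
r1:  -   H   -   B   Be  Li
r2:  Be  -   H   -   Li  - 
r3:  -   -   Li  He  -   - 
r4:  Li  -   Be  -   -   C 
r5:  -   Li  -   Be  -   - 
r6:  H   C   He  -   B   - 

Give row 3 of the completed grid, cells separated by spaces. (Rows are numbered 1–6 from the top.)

B Be Li He C H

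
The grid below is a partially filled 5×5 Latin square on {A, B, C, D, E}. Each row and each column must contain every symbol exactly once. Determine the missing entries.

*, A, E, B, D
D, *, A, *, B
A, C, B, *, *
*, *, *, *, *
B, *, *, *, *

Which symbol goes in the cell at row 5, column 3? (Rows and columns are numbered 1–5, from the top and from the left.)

C

Cell (r1,c1): row 1 has {A,B,D,E}; column 1 has {A,B,D} → C.
Cell (r2,c2): row 2 has {A,B,D}; column 2 has {A,C} → E.
Cell (r2,c4): row 2 has {A,B,D,E}; column 4 has {B} → C.
Cell (r3,c5): row 3 has {A,B,C}; column 5 has {B,D} → E.
Cell (r4,c1): row 4 is empty so far; column 1 has {A,B,C,D} → E.
Cell (r5,c2): row 5 has {B}; column 2 has {A,C,E} → D.
Cell (r5,c3): row 5 has {B,D}; column 3 has {A,B,E} → C.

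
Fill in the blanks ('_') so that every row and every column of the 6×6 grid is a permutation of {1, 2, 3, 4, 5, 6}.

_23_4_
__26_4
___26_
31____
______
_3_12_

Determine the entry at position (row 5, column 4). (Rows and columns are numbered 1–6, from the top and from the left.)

At row 1, column 4: row 1 has {2,3,4}; column 4 has {1,2,6}; that leaves 5.
At row 2, column 2: row 2 has {2,4,6}; column 2 has {1,2,3}; that leaves 5.
At row 3, column 2: row 3 has {2,6}; column 2 has {1,2,3,5}; that leaves 4.
At row 4, column 4: row 4 has {1,3}; column 4 has {1,2,5,6}; that leaves 4.
At row 4, column 5: row 4 has {1,3,4}; column 5 has {2,4,6}; that leaves 5.
At row 5, column 2: row 5 is empty so far; column 2 has {1,2,3,4,5}; that leaves 6.
At row 5, column 4: row 5 has {6}; column 4 has {1,2,4,5,6}; that leaves 3.

3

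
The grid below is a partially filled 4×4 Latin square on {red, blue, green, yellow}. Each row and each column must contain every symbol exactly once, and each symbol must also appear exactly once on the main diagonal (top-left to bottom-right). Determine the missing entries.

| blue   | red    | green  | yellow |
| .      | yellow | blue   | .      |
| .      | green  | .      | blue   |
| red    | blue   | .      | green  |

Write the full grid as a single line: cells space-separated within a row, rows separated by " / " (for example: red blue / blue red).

(r2,c1): row 2 has {blue,yellow}; column 1 has {red,blue}, so it must be green.
(r2,c4): row 2 has {blue,green,yellow}; column 4 has {blue,green,yellow}, so it must be red.
(r3,c1): row 3 has {blue,green}; column 1 has {red,blue,green}, so it must be yellow.
(r3,c3): row 3 has {blue,green,yellow}; column 3 has {blue,green}; the diagonal has {blue,green,yellow}, so it must be red.
(r4,c3): row 4 has {red,blue,green}; column 3 has {red,blue,green}, so it must be yellow.

blue red green yellow / green yellow blue red / yellow green red blue / red blue yellow green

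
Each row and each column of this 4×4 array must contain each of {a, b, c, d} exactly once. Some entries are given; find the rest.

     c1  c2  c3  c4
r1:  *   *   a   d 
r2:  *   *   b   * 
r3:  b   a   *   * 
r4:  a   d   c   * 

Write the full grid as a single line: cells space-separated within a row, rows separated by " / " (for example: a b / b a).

(r1,c1) = c
(r1,c2) = b
(r2,c1) = d
(r2,c2) = c
(r2,c4) = a
(r3,c3) = d
(r3,c4) = c
(r4,c4) = b

c b a d / d c b a / b a d c / a d c b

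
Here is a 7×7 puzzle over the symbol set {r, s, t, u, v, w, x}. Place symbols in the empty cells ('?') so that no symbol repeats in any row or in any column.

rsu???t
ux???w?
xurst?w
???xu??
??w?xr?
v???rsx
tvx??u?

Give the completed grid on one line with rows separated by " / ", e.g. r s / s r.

(r3,c6) = v
(r4,c6) = t
(r5,c1) = s
(r5,c2) = t
(r6,c2) = w
(r6,c3) = t
(r6,c4) = u
(r1,c6) = x
(r4,c1) = w
(r4,c2) = r
(r5,c4) = v
(r5,c7) = u
(r1,c4) = w
(r1,c5) = v
(r2,c5) = s
(r7,c4) = r
(r7,c5) = w
(r7,c7) = s
(r2,c3) = v
(r2,c4) = t
(r2,c7) = r
(r4,c3) = s
(r4,c7) = v

r s u w v x t / u x v t s w r / x u r s t v w / w r s x u t v / s t w v x r u / v w t u r s x / t v x r w u s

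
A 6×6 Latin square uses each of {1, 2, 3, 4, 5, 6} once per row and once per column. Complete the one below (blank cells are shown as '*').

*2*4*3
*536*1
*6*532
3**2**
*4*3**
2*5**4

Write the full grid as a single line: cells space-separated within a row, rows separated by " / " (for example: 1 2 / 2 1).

(r2,c1) = 4
(r2,c5) = 2
(r3,c1) = 1
(r3,c3) = 4
(r4,c2) = 1
(r4,c3) = 6
(r4,c6) = 5
(r5,c6) = 6
(r6,c2) = 3
(r6,c4) = 1
(r6,c5) = 6
(r1,c3) = 1
(r1,c5) = 5
(r4,c5) = 4
(r5,c1) = 5
(r5,c3) = 2
(r5,c5) = 1
(r1,c1) = 6

6 2 1 4 5 3 / 4 5 3 6 2 1 / 1 6 4 5 3 2 / 3 1 6 2 4 5 / 5 4 2 3 1 6 / 2 3 5 1 6 4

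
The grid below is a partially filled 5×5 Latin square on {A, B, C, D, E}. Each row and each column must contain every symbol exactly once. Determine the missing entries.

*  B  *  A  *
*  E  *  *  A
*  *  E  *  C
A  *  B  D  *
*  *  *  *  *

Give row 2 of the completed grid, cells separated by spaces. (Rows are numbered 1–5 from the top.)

(r3,c4) = B
(r4,c2) = C
(r4,c5) = E
(r1,c5) = D
(r2,c4) = C
(r3,c1) = D
(r3,c2) = A
(r5,c2) = D
(r5,c4) = E
(r5,c5) = B
(r1,c3) = C
(r2,c1) = B
(r2,c3) = D

B E D C A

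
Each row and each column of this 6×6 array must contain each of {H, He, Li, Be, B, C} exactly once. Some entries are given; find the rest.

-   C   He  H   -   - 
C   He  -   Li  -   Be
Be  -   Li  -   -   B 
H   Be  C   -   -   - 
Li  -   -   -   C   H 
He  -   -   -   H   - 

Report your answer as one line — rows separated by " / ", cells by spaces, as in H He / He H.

B C He H Be Li / C He H Li B Be / Be H Li C He B / H Be C B Li He / Li B Be He C H / He Li B Be H C

At row 1, column 1: row 1 has {H,He,C}; column 1 has {H,He,Li,Be,C}; that leaves B.
At row 1, column 6: row 1 has {H,He,B,C}; column 6 has {H,Be,B}; that leaves Li.
At row 2, column 5: row 2 has {He,Li,Be,C}; column 5 has {H,C}; that leaves B.
At row 3, column 2: row 3 has {Li,Be,B}; column 2 has {He,Be,C}; that leaves H.
At row 3, column 5: row 3 has {H,Li,Be,B}; column 5 has {H,B,C}; that leaves He.
At row 4, column 5: row 4 has {H,Be,C}; column 5 has {H,He,B,C}; that leaves Li.
At row 4, column 6: row 4 has {H,Li,Be,C}; column 6 has {H,Li,Be,B}; that leaves He.
At row 5, column 2: row 5 has {H,Li,C}; column 2 has {H,He,Be,C}; that leaves B.
At row 5, column 3: row 5 has {H,Li,B,C}; column 3 has {He,Li,C}; that leaves Be.
At row 5, column 4: row 5 has {H,Li,Be,B,C}; column 4 has {H,Li}; that leaves He.
At row 6, column 2: row 6 has {H,He}; column 2 has {H,He,Be,B,C}; that leaves Li.
At row 6, column 3: row 6 has {H,He,Li}; column 3 has {He,Li,Be,C}; that leaves B.
At row 6, column 6: row 6 has {H,He,Li,B}; column 6 has {H,He,Li,Be,B}; that leaves C.
At row 1, column 5: row 1 has {H,He,Li,B,C}; column 5 has {H,He,Li,B,C}; that leaves Be.
At row 2, column 3: row 2 has {He,Li,Be,B,C}; column 3 has {He,Li,Be,B,C}; that leaves H.
At row 3, column 4: row 3 has {H,He,Li,Be,B}; column 4 has {H,He,Li}; that leaves C.
At row 4, column 4: row 4 has {H,He,Li,Be,C}; column 4 has {H,He,Li,C}; that leaves B.
At row 6, column 4: row 6 has {H,He,Li,B,C}; column 4 has {H,He,Li,B,C}; that leaves Be.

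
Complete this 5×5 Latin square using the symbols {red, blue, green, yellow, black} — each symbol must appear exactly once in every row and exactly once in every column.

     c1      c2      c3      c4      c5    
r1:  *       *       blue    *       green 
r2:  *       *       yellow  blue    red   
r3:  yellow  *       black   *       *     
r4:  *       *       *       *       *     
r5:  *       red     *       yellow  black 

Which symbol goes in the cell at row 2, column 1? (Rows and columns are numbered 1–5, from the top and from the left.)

green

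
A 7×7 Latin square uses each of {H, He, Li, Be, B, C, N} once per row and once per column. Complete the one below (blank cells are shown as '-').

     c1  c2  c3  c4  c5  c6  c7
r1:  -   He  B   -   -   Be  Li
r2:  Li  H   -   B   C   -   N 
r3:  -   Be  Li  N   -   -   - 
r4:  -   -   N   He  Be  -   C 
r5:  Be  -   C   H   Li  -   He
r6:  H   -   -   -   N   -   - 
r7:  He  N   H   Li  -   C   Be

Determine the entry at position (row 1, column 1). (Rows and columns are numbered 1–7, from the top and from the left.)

N

(r1,c4): row 1 has {He,Li,Be,B}; column 4 has {H,He,Li,B,N}, so it must be C.
(r1,c5): row 1 has {He,Li,Be,B,C}; column 5 has {Li,Be,C,N}, so it must be H.
(r2,c6): row 2 has {H,Li,B,C,N}; column 6 has {Be,C}, so it must be He.
(r4,c1): row 4 has {He,Be,C,N}; column 1 has {H,He,Li,Be}, so it must be B.
(r4,c2): row 4 has {He,Be,B,C,N}; column 2 has {H,He,Be,N}, so it must be Li.
(r4,c6): row 4 has {He,Li,Be,B,C,N}; column 6 has {He,Be,C}, so it must be H.
(r5,c2): row 5 has {H,He,Li,Be,C}; column 2 has {H,He,Li,Be,N}, so it must be B.
(r5,c6): row 5 has {H,He,Li,Be,B,C}; column 6 has {H,He,Be,C}, so it must be N.
(r6,c2): row 6 has {H,N}; column 2 has {H,He,Li,Be,B,N}, so it must be C.
(r6,c4): row 6 has {H,C,N}; column 4 has {H,He,Li,B,C,N}, so it must be Be.
(r6,c7): row 6 has {H,Be,C,N}; column 7 has {He,Li,Be,C,N}, so it must be B.
(r7,c5): row 7 has {H,He,Li,Be,C,N}; column 5 has {H,Li,Be,C,N}, so it must be B.
(r1,c1): row 1 has {H,He,Li,Be,B,C}; column 1 has {H,He,Li,Be,B}, so it must be N.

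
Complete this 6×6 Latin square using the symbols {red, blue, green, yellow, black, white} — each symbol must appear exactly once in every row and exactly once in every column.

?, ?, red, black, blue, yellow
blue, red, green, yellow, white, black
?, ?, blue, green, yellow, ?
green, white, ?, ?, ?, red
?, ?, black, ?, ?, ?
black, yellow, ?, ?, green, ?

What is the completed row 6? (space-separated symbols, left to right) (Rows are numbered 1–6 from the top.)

(r1,c1) = white
(r1,c2) = green
(r3,c1) = red
(r3,c2) = black
(r3,c6) = white
(r4,c3) = yellow
(r4,c4) = blue
(r4,c5) = black
(r5,c1) = yellow
(r5,c2) = blue
(r5,c5) = red
(r5,c6) = green
(r6,c3) = white
(r6,c4) = red
(r6,c6) = blue

black yellow white red green blue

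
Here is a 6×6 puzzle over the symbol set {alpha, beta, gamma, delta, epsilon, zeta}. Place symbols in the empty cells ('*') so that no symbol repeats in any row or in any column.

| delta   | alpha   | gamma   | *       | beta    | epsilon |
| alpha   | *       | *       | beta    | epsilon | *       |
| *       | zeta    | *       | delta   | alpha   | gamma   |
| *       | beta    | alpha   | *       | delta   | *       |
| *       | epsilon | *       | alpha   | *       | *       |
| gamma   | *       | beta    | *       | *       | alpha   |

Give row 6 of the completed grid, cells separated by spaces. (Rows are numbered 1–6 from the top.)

gamma delta beta epsilon zeta alpha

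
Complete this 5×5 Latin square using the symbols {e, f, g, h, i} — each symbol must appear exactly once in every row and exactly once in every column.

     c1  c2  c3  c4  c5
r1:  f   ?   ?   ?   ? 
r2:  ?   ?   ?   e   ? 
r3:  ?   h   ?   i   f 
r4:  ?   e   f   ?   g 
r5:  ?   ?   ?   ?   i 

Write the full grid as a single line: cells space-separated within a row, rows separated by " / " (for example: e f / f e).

(r2,c5) = h
(r4,c4) = h
(r1,c4) = g
(r1,c5) = e
(r4,c1) = i
(r5,c4) = f
(r1,c2) = i
(r1,c3) = h
(r2,c1) = g
(r2,c2) = f
(r2,c3) = i
(r3,c1) = e
(r3,c3) = g
(r5,c1) = h
(r5,c2) = g
(r5,c3) = e

f i h g e / g f i e h / e h g i f / i e f h g / h g e f i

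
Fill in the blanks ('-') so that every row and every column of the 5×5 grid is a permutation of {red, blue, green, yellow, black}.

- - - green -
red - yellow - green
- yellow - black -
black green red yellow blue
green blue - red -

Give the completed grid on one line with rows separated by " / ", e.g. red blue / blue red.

yellow red blue green black / red black yellow blue green / blue yellow green black red / black green red yellow blue / green blue black red yellow

At row 2, column 2: row 2 has {red,green,yellow}; column 2 has {blue,green,yellow}; that leaves black.
At row 2, column 4: row 2 has {red,green,yellow,black}; column 4 has {red,green,yellow,black}; that leaves blue.
At row 3, column 1: row 3 has {yellow,black}; column 1 has {red,green,black}; that leaves blue.
At row 3, column 3: row 3 has {blue,yellow,black}; column 3 has {red,yellow}; that leaves green.
At row 3, column 5: row 3 has {blue,green,yellow,black}; column 5 has {blue,green}; that leaves red.
At row 5, column 3: row 5 has {red,blue,green}; column 3 has {red,green,yellow}; that leaves black.
At row 5, column 5: row 5 has {red,blue,green,black}; column 5 has {red,blue,green}; that leaves yellow.
At row 1, column 1: row 1 has {green}; column 1 has {red,blue,green,black}; that leaves yellow.
At row 1, column 2: row 1 has {green,yellow}; column 2 has {blue,green,yellow,black}; that leaves red.
At row 1, column 3: row 1 has {red,green,yellow}; column 3 has {red,green,yellow,black}; that leaves blue.
At row 1, column 5: row 1 has {red,blue,green,yellow}; column 5 has {red,blue,green,yellow}; that leaves black.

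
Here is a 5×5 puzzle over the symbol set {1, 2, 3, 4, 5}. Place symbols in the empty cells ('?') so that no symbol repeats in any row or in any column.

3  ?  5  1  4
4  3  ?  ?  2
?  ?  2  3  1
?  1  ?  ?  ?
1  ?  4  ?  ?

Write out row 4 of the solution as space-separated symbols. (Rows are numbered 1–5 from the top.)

2 1 3 4 5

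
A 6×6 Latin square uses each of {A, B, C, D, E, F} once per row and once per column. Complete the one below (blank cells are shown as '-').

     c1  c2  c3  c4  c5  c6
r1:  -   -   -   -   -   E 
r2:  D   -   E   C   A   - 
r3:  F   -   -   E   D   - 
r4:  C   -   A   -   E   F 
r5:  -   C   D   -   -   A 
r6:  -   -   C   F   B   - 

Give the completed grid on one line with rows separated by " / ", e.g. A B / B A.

B D F A C E / D F E C A B / F A B E D C / C B A D E F / E C D B F A / A E C F B D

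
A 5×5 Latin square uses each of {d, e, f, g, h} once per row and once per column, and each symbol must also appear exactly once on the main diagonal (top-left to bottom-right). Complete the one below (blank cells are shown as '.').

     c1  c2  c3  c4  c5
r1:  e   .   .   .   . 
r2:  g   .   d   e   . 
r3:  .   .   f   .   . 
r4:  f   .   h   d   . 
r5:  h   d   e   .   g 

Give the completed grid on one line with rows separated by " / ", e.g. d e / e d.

row 1 has {e}; column 3 has {d,e,f,h} — only g is left for (r1,c3).
row 2 has {d,e,g}; column 2 has {d}; the diagonal has {d,e,f,g} — only h is left for (r2,c2).
row 2 has {d,e,g,h}; column 5 has {g} — only f is left for (r2,c5).
row 3 has {f}; column 1 has {e,f,g,h} — only d is left for (r3,c1).
row 4 has {d,f,h}; column 5 has {f,g} — only e is left for (r4,c5).
row 5 has {d,e,g,h}; column 4 has {d,e} — only f is left for (r5,c4).
row 1 has {e,g}; column 2 has {d,h} — only f is left for (r1,c2).
row 1 has {e,f,g}; column 4 has {d,e,f} — only h is left for (r1,c4).
row 1 has {e,f,g,h}; column 5 has {e,f,g} — only d is left for (r1,c5).
row 3 has {d,f}; column 4 has {d,e,f,h} — only g is left for (r3,c4).
row 3 has {d,f,g}; column 5 has {d,e,f,g} — only h is left for (r3,c5).
row 4 has {d,e,f,h}; column 2 has {d,f,h} — only g is left for (r4,c2).
row 3 has {d,f,g,h}; column 2 has {d,f,g,h} — only e is left for (r3,c2).

e f g h d / g h d e f / d e f g h / f g h d e / h d e f g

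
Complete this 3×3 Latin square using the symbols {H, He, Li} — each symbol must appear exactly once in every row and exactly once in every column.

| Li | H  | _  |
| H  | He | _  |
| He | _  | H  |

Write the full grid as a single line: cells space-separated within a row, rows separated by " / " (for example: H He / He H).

(r1,c3): row 1 has {H,Li}; column 3 has {H}, so it must be He.
(r2,c3): row 2 has {H,He}; column 3 has {H,He}, so it must be Li.
(r3,c2): row 3 has {H,He}; column 2 has {H,He}, so it must be Li.

Li H He / H He Li / He Li H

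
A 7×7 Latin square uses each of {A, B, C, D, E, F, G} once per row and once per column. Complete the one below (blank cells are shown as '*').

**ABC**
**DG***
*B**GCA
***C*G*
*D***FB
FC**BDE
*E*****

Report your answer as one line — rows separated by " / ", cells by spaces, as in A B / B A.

D G A B C E F / A F D G E B C / E B F D G C A / B A E C F G D / G D C E A F B / F C G A B D E / C E B F D A G

(r1,c6) = E
(r6,c3) = G
(r6,c4) = A
(r5,c4) = E
(r5,c5) = A
(r5,c3) = C
(r5,c1) = G
(r1,c1) = D
(r3,c1) = E
(r3,c3) = F
(r3,c4) = D
(r7,c3) = B
(r7,c4) = F
(r7,c5) = D
(r7,c6) = A
(r2,c6) = B
(r4,c3) = E
(r4,c5) = F
(r4,c7) = D
(r7,c1) = C
(r7,c7) = G
(r1,c7) = F
(r2,c1) = A
(r2,c2) = F
(r2,c5) = E
(r2,c7) = C
(r4,c1) = B
(r4,c2) = A
(r1,c2) = G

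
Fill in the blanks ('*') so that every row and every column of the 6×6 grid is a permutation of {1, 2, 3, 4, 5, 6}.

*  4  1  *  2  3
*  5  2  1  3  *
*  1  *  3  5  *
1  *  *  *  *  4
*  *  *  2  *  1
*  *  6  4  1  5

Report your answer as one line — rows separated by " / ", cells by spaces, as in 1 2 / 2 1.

5 4 1 6 2 3 / 4 5 2 1 3 6 / 6 1 4 3 5 2 / 1 2 3 5 6 4 / 3 6 5 2 4 1 / 2 3 6 4 1 5

row 2 has {1,2,3,5}; column 6 has {1,3,4,5} — only 6 is left for (r2,c6).
row 3 has {1,3,5}; column 3 has {1,2,6} — only 4 is left for (r3,c3).
row 3 has {1,3,4,5}; column 6 has {1,3,4,5,6} — only 2 is left for (r3,c6).
row 4 has {1,4}; column 5 has {1,2,3,5} — only 6 is left for (r4,c5).
row 5 has {1,2}; column 5 has {1,2,3,5,6} — only 4 is left for (r5,c5).
row 2 has {1,2,3,5,6}; column 1 has {1} — only 4 is left for (r2,c1).
row 3 has {1,2,3,4,5}; column 1 has {1,4} — only 6 is left for (r3,c1).
row 4 has {1,4,6}; column 4 has {1,2,3,4} — only 5 is left for (r4,c4).
row 1 has {1,2,3,4}; column 1 has {1,4,6} — only 5 is left for (r1,c1).
row 1 has {1,2,3,4,5}; column 4 has {1,2,3,4,5} — only 6 is left for (r1,c4).
row 4 has {1,4,5,6}; column 3 has {1,2,4,6} — only 3 is left for (r4,c3).
row 5 has {1,2,4}; column 1 has {1,4,5,6} — only 3 is left for (r5,c1).
row 5 has {1,2,3,4}; column 2 has {1,4,5} — only 6 is left for (r5,c2).
row 5 has {1,2,3,4,6}; column 3 has {1,2,3,4,6} — only 5 is left for (r5,c3).
row 6 has {1,4,5,6}; column 1 has {1,3,4,5,6} — only 2 is left for (r6,c1).
row 6 has {1,2,4,5,6}; column 2 has {1,4,5,6} — only 3 is left for (r6,c2).
row 4 has {1,3,4,5,6}; column 2 has {1,3,4,5,6} — only 2 is left for (r4,c2).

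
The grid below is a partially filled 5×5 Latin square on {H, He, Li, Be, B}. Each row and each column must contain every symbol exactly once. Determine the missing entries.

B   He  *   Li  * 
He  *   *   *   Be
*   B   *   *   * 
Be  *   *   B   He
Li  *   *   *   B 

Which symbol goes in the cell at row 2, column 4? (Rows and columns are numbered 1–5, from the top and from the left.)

row 1 has {He,Li,B}; column 5 has {He,Be,B} — only H is left for (r1,c5).
row 2 has {He,Be}; column 4 has {Li,B} — only H is left for (r2,c4).

H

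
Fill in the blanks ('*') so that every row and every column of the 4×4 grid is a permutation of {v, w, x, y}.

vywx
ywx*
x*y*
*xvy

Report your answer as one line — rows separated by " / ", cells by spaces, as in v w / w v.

v y w x / y w x v / x v y w / w x v y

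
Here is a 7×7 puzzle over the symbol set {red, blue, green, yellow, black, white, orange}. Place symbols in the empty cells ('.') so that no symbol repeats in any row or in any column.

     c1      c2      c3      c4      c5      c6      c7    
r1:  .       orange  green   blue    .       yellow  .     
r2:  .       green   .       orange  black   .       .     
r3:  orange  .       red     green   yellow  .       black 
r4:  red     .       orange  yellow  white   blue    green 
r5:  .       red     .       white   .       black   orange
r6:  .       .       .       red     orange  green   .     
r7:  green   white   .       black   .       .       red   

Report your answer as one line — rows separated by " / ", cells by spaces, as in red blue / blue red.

(r1,c5): row 1 has {blue,green,yellow,orange}; column 5 has {yellow,black,white,orange}, so it must be red.
(r1,c7): row 1 has {red,blue,green,yellow,orange}; column 7 has {red,green,black,orange}, so it must be white.
(r3,c2): row 3 has {red,green,yellow,black,orange}; column 2 has {red,green,white,orange}, so it must be blue.
(r3,c6): row 3 has {red,blue,green,yellow,black,orange}; column 6 has {blue,green,yellow,black}, so it must be white.
(r4,c2): row 4 has {red,blue,green,yellow,white,orange}; column 2 has {red,blue,green,white,orange}, so it must be black.
(r6,c2): row 6 has {red,green,orange}; column 2 has {red,blue,green,black,white,orange}, so it must be yellow.
(r6,c7): row 6 has {red,green,yellow,orange}; column 7 has {red,green,black,white,orange}, so it must be blue.
(r7,c5): row 7 has {red,green,black,white}; column 5 has {red,yellow,black,white,orange}, so it must be blue.
(r7,c6): row 7 has {red,blue,green,black,white}; column 6 has {blue,green,yellow,black,white}, so it must be orange.
(r1,c1): row 1 has {red,blue,green,yellow,white,orange}; column 1 has {red,green,orange}, so it must be black.
(r2,c6): row 2 has {green,black,orange}; column 6 has {blue,green,yellow,black,white,orange}, so it must be red.
(r2,c7): row 2 has {red,green,black,orange}; column 7 has {red,blue,green,black,white,orange}, so it must be yellow.
(r5,c5): row 5 has {red,black,white,orange}; column 5 has {red,blue,yellow,black,white,orange}, so it must be green.
(r6,c1): row 6 has {red,blue,green,yellow,orange}; column 1 has {red,green,black,orange}, so it must be white.
(r6,c3): row 6 has {red,blue,green,yellow,white,orange}; column 3 has {red,green,orange}, so it must be black.
(r7,c3): row 7 has {red,blue,green,black,white,orange}; column 3 has {red,green,black,orange}, so it must be yellow.
(r2,c1): row 2 has {red,green,yellow,black,orange}; column 1 has {red,green,black,white,orange}, so it must be blue.
(r2,c3): row 2 has {red,blue,green,yellow,black,orange}; column 3 has {red,green,yellow,black,orange}, so it must be white.
(r5,c1): row 5 has {red,green,black,white,orange}; column 1 has {red,blue,green,black,white,orange}, so it must be yellow.
(r5,c3): row 5 has {red,green,yellow,black,white,orange}; column 3 has {red,green,yellow,black,white,orange}, so it must be blue.

black orange green blue red yellow white / blue green white orange black red yellow / orange blue red green yellow white black / red black orange yellow white blue green / yellow red blue white green black orange / white yellow black red orange green blue / green white yellow black blue orange red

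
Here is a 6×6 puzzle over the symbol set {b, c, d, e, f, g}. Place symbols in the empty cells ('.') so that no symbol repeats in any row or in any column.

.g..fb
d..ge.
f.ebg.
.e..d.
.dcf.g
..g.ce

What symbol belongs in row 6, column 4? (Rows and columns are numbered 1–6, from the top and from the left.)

d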